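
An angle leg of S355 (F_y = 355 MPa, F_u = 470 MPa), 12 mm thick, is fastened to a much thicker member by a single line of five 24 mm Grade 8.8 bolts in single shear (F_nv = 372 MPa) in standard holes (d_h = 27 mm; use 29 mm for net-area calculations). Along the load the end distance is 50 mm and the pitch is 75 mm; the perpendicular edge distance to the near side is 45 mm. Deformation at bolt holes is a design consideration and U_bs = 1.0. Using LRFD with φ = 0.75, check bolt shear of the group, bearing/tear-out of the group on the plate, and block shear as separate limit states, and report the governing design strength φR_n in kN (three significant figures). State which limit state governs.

631 kN (bolt shear governs)

Bolt shear: A_b = π·24²/4 = 452.4 mm²; R_n = 372 × 452.4 × 5 × 1 / 1000 = 841.4 kN → 0.75 × 841.4 = 631 kN.
Bearing: edge l_c = 36.5, r_n = 247 kN; interior l_c = 48, r_n = 324.9 kN; R_n = 247 + 4·324.9 = 1546 kN → 1160 kN.
Block shear: A_gv = 4200, A_nv = 2634, A_nt = 366 mm²; R_n = min(0.6F_uA_nv, 0.6F_yA_gv) + U_bs·F_u·A_nt = 914.8 kN → 686 kN.
Bolt shear governs: 631 kN.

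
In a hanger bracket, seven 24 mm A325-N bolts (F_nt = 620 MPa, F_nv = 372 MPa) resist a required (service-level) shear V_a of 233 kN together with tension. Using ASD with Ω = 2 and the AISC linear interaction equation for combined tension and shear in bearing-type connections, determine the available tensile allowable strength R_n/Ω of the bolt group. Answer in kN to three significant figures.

888 kN

A_b = π·24²/4 = 452.4 mm²; f_rv = 233 × 1000 / (7 × 452.4) = 73.58 MPa.
F'_nt = 1.3 F_nt − (Ω F_nt / F_nv) f_rv = 1.3·620 − (2·620/372)·73.58 = 560.7 MPa, capped at F_nt → F'_nt = 560.7 MPa.
R_n = F'_nt · A_b · n = 560.7 × 452.4 × 7 / 1000 = 1776 kN.
Allowable strength R_n/Ω = 1776 / 2 = 888 kN.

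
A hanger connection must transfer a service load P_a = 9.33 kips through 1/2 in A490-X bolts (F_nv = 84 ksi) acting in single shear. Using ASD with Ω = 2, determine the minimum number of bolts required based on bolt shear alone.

2 bolts

A_b = π·0.5²/4 = 0.1963 in².
Per-bolt allowable strength R_n/Ω = 84 × 0.1963 × 1 / 2 = 8.247 kips.
n ≥ 9.33 / 8.247 = 1.131 → use 2 bolts.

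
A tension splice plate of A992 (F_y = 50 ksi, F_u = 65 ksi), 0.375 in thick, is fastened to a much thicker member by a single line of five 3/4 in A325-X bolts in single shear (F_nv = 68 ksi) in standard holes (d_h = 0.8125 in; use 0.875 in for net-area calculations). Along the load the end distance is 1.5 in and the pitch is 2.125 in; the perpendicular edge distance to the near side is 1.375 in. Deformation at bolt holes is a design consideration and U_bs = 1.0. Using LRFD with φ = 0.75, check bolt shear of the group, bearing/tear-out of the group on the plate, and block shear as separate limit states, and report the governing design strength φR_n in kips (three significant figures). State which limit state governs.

Bolt shear: A_b = π·0.75²/4 = 0.4418 in²; R_n = 68 × 0.4418 × 5 × 1 = 150.2 kips → 0.75 × 150.2 = 113 kips.
Bearing: edge l_c = 1.094, r_n = 31.99 kips; interior l_c = 1.312, r_n = 38.39 kips; R_n = 31.99 + 4·38.39 = 185.6 kips → 139 kips.
Block shear: A_gv = 3.75, A_nv = 2.273, A_nt = 0.3516 in²; R_n = min(0.6F_uA_nv, 0.6F_yA_gv) + U_bs·F_u·A_nt = 111.5 kips → 83.6 kips.
Block shear governs: 83.6 kips.

83.6 kips (block shear governs)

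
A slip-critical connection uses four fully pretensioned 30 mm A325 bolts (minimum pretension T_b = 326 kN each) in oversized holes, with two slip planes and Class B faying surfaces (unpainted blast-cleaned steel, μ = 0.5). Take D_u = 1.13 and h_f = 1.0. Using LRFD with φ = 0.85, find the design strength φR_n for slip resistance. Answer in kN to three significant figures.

1250 kN

R_n = μ · D_u · h_f · T_b · n_s · n_b = 0.5 × 1.13 × 1.0 × 326 × 2 × 4 = 1474 kN.
Design strength φR_n = 0.85 × 1474 = 1250 kN.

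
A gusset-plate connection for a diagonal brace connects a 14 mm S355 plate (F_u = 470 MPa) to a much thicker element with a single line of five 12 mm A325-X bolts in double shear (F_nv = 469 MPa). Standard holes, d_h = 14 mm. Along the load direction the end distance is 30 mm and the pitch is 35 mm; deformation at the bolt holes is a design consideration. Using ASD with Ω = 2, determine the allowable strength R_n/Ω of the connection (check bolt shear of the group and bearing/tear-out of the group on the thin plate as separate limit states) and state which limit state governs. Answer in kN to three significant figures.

Bolt shear: A_b = π·12²/4 = 113.1 mm²; R_n = 469 × 113.1 × 5 × 2 / 1000 = 530.4 kN → 530.4 / 2 = 265 kN.
Bearing (1.2 l_c t F_u ≤ 2.4 d t F_u): upper limit = 2.4·12·14·470 / 1000 = 189.5 kN.
  Edge l_c = 30 − 14/2 = 23 → r_n = 181.6 kN; interior l_c = 35 − 14 = 21 → r_n = 165.8 kN.
  R_n,bearing = 1·181.6 + 4·165.8 = 844.9 kN → 844.9 / 2 = 422 kN.
Bolt shear governs: 265 kN.

265 kN (bolt shear governs)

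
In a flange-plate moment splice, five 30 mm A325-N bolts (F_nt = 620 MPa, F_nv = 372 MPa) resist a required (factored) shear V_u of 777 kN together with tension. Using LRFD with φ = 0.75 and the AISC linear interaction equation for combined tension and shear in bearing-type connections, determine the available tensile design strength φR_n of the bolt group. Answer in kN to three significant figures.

841 kN

A_b = π·30²/4 = 706.9 mm²; f_rv = 777 × 1000 / (5 × 706.9) = 219.8 MPa.
F'_nt = 1.3 F_nt − (F_nt / φF_nv) f_rv = 1.3·620 − (620/(0.75·372))·219.8 = 317.5 MPa, capped at F_nt → F'_nt = 317.5 MPa.
R_n = F'_nt · A_b · n = 317.5 × 706.9 × 5 / 1000 = 1122 kN.
Design strength φR_n = 0.75 × 1122 = 841 kN.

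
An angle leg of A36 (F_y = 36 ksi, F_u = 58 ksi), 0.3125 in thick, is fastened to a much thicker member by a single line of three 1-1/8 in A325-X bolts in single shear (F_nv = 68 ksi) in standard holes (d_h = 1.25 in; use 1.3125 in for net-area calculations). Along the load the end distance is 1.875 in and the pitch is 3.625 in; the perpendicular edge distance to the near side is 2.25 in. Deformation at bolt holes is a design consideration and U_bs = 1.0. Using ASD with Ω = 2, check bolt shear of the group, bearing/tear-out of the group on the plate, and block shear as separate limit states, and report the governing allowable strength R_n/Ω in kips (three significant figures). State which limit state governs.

45.2 kips (block shear governs)

Bolt shear: A_b = π·1.125²/4 = 0.994 in²; R_n = 68 × 0.994 × 3 × 1 = 202.8 kips → 202.8 / 2 = 101 kips.
Bearing: edge l_c = 1.25, r_n = 27.19 kips; interior l_c = 2.375, r_n = 48.94 kips; R_n = 27.19 + 2·48.94 = 125.1 kips → 62.5 kips.
Block shear: A_gv = 2.852, A_nv = 1.826, A_nt = 0.498 in²; R_n = min(0.6F_uA_nv, 0.6F_yA_gv) + U_bs·F_u·A_nt = 90.48 kips → 45.2 kips.
Block shear governs: 45.2 kips.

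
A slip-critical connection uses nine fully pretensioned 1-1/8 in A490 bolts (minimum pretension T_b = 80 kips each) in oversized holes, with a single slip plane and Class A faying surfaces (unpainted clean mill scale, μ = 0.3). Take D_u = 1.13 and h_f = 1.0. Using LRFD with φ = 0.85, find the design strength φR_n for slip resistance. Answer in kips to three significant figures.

207 kips

R_n = μ · D_u · h_f · T_b · n_s · n_b = 0.3 × 1.13 × 1.0 × 80 × 1 × 9 = 244.1 kips.
Design strength φR_n = 0.85 × 244.1 = 207 kips.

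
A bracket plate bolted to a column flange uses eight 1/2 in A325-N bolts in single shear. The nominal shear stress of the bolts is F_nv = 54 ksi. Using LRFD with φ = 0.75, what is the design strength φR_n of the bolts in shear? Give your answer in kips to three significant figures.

A_b = π × 0.5² / 4 = 0.1963 in².
R_n = F_nv · A_b · n · n_s = 54 × 0.1963 × 8 × 1 = 84.82 kips.
Design strength φR_n = 0.75 × 84.82 = 63.6 kips.

63.6 kips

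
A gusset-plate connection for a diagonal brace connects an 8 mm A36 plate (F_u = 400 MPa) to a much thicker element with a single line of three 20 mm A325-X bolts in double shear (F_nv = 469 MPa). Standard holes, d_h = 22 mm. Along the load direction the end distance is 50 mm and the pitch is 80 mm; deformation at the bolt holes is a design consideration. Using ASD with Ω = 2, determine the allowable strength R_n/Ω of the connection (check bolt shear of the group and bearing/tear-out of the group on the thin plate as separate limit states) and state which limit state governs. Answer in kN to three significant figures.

228 kN (bearing governs)

Bolt shear: A_b = π·20²/4 = 314.2 mm²; R_n = 469 × 314.2 × 3 × 2 / 1000 = 884 kN → 884 / 2 = 442 kN.
Bearing (1.2 l_c t F_u ≤ 2.4 d t F_u): upper limit = 2.4·20·8·400 / 1000 = 153.6 kN.
  Edge l_c = 50 − 22/2 = 39 → r_n = 149.8 kN; interior l_c = 80 − 22 = 58 → r_n = 153.6 kN.
  R_n,bearing = 1·149.8 + 2·153.6 = 457 kN → 457 / 2 = 228 kN.
Bearing governs: 228 kN.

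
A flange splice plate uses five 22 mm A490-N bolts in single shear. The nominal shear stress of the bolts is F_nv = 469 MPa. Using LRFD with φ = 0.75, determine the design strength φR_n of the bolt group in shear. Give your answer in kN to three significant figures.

A_b = π × 22² / 4 = 380.1 mm².
R_n = F_nv · A_b · n · n_s = 469 × 380.1 × 5 × 1 / 1000 = 891.4 kN.
Design strength φR_n = 0.75 × 891.4 = 669 kN.

669 kN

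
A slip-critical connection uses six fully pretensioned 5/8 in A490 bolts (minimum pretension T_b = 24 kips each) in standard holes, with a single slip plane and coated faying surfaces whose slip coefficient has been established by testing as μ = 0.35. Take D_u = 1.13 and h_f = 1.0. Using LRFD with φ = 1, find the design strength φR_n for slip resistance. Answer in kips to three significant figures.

R_n = μ · D_u · h_f · T_b · n_s · n_b = 0.35 × 1.13 × 1.0 × 24 × 1 × 6 = 56.95 kips.
Design strength φR_n = 1 × 56.95 = 57 kips.

57 kips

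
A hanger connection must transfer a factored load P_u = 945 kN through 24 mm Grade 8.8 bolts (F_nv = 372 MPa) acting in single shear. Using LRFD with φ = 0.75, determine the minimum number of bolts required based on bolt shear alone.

A_b = π·24²/4 = 452.4 mm².
Per-bolt design strength φR_n = 0.75 × 372 × 452.4 × 1 / 1000 = 126.2 kN.
n ≥ 945 / 126.2 = 7.487 → use 8 bolts.

8 bolts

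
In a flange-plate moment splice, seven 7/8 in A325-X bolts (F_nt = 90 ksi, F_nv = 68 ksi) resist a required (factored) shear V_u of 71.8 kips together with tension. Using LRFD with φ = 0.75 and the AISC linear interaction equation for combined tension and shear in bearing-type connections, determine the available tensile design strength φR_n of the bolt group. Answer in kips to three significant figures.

A_b = π·0.875²/4 = 0.6013 in²; f_rv = 71.8 / (7 × 0.6013) = 17.06 ksi.
F'_nt = 1.3 F_nt − (F_nt / φF_nv) f_rv = 1.3·90 − (90/(0.75·68))·17.06 = 86.9 ksi, capped at F_nt → F'_nt = 86.9 ksi.
R_n = F'_nt · A_b · n = 86.9 × 0.6013 × 7 = 365.8 kips.
Design strength φR_n = 0.75 × 365.8 = 274 kips.

274 kips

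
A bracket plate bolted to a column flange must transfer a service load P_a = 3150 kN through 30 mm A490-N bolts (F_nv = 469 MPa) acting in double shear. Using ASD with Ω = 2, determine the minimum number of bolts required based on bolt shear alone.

10 bolts

A_b = π·30²/4 = 706.9 mm².
Per-bolt allowable strength R_n/Ω = 469 × 706.9 × 2 / 1000 / 2 = 331.5 kN.
n ≥ 3150 / 331.5 = 9.502 → use 10 bolts.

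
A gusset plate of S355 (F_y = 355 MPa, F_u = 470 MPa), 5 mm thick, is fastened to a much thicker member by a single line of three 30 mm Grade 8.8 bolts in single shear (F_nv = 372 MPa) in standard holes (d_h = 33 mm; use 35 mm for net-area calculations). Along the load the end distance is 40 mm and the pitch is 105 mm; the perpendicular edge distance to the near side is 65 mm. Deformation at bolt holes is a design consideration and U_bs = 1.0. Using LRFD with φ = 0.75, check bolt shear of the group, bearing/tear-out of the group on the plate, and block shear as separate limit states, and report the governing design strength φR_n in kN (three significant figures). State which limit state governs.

Bolt shear: A_b = π·30²/4 = 706.9 mm²; R_n = 372 × 706.9 × 3 × 1 / 1000 = 788.9 kN → 0.75 × 788.9 = 592 kN.
Bearing: edge l_c = 23.5, r_n = 66.27 kN; interior l_c = 72, r_n = 169.2 kN; R_n = 66.27 + 2·169.2 = 404.7 kN → 304 kN.
Block shear: A_gv = 1250, A_nv = 812.5, A_nt = 237.5 mm²; R_n = min(0.6F_uA_nv, 0.6F_yA_gv) + U_bs·F_u·A_nt = 340.8 kN → 256 kN.
Block shear governs: 256 kN.

256 kN (block shear governs)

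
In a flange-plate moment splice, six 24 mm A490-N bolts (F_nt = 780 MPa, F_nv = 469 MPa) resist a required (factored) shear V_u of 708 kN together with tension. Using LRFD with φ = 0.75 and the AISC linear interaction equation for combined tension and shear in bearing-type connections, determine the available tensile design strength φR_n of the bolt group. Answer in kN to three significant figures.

887 kN

A_b = π·24²/4 = 452.4 mm²; f_rv = 708 × 1000 / (6 × 452.4) = 260.8 MPa.
F'_nt = 1.3 F_nt − (F_nt / φF_nv) f_rv = 1.3·780 − (780/(0.75·469))·260.8 = 435.6 MPa, capped at F_nt → F'_nt = 435.6 MPa.
R_n = F'_nt · A_b · n = 435.6 × 452.4 × 6 / 1000 = 1182 kN.
Design strength φR_n = 0.75 × 1182 = 887 kN.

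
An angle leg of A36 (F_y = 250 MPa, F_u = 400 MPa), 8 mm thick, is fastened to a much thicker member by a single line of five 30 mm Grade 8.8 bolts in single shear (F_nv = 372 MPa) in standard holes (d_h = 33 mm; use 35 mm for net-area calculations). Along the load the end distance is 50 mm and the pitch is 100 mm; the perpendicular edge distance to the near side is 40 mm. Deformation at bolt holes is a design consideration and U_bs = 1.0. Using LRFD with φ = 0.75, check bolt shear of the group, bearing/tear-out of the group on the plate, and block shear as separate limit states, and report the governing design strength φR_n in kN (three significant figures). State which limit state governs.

459 kN (block shear governs)

Bolt shear: A_b = π·30²/4 = 706.9 mm²; R_n = 372 × 706.9 × 5 × 1 / 1000 = 1315 kN → 0.75 × 1315 = 986 kN.
Bearing: edge l_c = 33.5, r_n = 128.6 kN; interior l_c = 67, r_n = 230.4 kN; R_n = 128.6 + 4·230.4 = 1050 kN → 788 kN.
Block shear: A_gv = 3600, A_nv = 2340, A_nt = 180 mm²; R_n = min(0.6F_uA_nv, 0.6F_yA_gv) + U_bs·F_u·A_nt = 612 kN → 459 kN.
Block shear governs: 459 kN.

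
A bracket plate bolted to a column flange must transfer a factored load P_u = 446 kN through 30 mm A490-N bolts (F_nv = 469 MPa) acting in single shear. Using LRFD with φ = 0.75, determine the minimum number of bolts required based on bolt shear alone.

2 bolts

A_b = π·30²/4 = 706.9 mm².
Per-bolt design strength φR_n = 0.75 × 469 × 706.9 × 1 / 1000 = 248.6 kN.
n ≥ 446 / 248.6 = 1.794 → use 2 bolts.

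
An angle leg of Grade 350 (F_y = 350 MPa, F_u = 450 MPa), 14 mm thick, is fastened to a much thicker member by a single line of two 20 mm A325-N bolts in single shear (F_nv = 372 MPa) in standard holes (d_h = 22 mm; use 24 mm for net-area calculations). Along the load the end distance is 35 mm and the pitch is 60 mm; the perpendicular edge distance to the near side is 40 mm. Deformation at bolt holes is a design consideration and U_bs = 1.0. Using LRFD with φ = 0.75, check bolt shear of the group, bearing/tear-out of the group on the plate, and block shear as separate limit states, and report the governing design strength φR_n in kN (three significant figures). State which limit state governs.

175 kN (bolt shear governs)

Bolt shear: A_b = π·20²/4 = 314.2 mm²; R_n = 372 × 314.2 × 2 × 1 / 1000 = 233.7 kN → 0.75 × 233.7 = 175 kN.
Bearing: edge l_c = 24, r_n = 181.4 kN; interior l_c = 38, r_n = 287.3 kN; R_n = 181.4 + 1·287.3 = 468.7 kN → 352 kN.
Block shear: A_gv = 1330, A_nv = 826, A_nt = 392 mm²; R_n = min(0.6F_uA_nv, 0.6F_yA_gv) + U_bs·F_u·A_nt = 399.4 kN → 300 kN.
Bolt shear governs: 175 kN.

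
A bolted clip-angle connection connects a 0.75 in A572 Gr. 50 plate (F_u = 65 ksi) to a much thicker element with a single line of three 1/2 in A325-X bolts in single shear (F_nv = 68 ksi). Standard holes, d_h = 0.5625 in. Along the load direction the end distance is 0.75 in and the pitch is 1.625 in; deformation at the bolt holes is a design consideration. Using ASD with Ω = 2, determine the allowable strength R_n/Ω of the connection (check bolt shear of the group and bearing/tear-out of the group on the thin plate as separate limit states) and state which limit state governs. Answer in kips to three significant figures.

20 kips (bolt shear governs)

Bolt shear: A_b = π·0.5²/4 = 0.1963 in²; R_n = 68 × 0.1963 × 3 × 1 = 40.06 kips → 40.06 / 2 = 20 kips.
Bearing (1.2 l_c t F_u ≤ 2.4 d t F_u): upper limit = 2.4·0.5·0.75·65 = 58.5 kips.
  Edge l_c = 0.75 − 0.5625/2 = 0.4688 → r_n = 27.42 kips; interior l_c = 1.625 − 0.5625 = 1.062 → r_n = 58.5 kips.
  R_n,bearing = 1·27.42 + 2·58.5 = 144.4 kips → 144.4 / 2 = 72.2 kips.
Bolt shear governs: 20 kips.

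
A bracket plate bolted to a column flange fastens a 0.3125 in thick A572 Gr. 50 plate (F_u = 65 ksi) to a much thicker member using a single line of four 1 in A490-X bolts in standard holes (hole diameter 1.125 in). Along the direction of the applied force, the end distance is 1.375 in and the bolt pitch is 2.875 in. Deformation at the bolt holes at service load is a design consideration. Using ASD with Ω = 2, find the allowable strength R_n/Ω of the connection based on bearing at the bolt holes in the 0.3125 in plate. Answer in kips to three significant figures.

73.9 kips

Per bolt r_n = 1.2 l_c t F_u ≤ 2.4 d t F_u; upper limit = 2.4 × 1 × 0.3125 × 65 = 48.75 kips.
Edge bolt: l_c = 1.375 − 1.125/2 = 0.8125 in → 1.2 × 0.8125 × 0.3125 × 65 = 19.8 → r_n = 19.8 kips.
Interior bolts: l_c = 2.875 − 1.125 = 1.75 in → 1.2 × 1.75 × 0.3125 × 65 = 42.66 → r_n = 42.66 kips.
R_n = 1 × 19.8 + 3 × 42.66 = 147.8 kips.
Allowable strength R_n/Ω = 147.8 / 2 = 73.9 kips.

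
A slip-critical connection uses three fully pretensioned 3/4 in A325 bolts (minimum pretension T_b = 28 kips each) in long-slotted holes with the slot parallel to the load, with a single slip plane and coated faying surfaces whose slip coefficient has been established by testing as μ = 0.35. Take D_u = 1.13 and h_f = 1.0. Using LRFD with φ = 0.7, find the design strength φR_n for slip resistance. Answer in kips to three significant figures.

23.3 kips

R_n = μ · D_u · h_f · T_b · n_s · n_b = 0.35 × 1.13 × 1.0 × 28 × 1 × 3 = 33.22 kips.
Design strength φR_n = 0.7 × 33.22 = 23.3 kips.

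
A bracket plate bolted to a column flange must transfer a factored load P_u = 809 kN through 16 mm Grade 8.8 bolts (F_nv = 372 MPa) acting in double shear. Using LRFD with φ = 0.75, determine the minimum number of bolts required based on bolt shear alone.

A_b = π·16²/4 = 201.1 mm².
Per-bolt design strength φR_n = 0.75 × 372 × 201.1 × 2 / 1000 = 112.2 kN.
n ≥ 809 / 112.2 = 7.211 → use 8 bolts.

8 bolts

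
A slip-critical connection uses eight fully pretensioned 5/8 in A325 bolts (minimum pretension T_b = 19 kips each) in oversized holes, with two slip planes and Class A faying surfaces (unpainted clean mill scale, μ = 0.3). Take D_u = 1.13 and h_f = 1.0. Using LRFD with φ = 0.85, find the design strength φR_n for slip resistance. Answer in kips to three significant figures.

87.6 kips

R_n = μ · D_u · h_f · T_b · n_s · n_b = 0.3 × 1.13 × 1.0 × 19 × 2 × 8 = 103.1 kips.
Design strength φR_n = 0.85 × 103.1 = 87.6 kips.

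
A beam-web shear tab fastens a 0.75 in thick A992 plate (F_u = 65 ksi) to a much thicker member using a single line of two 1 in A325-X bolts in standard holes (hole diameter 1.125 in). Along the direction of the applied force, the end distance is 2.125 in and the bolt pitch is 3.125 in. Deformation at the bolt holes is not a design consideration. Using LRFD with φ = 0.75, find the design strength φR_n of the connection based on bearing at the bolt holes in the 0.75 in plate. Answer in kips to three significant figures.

195 kips

Per bolt r_n = 1.5 l_c t F_u ≤ 3.0 d t F_u; upper limit = 3.0 × 1 × 0.75 × 65 = 146.2 kips.
Edge bolt: l_c = 2.125 − 1.125/2 = 1.562 in → 1.5 × 1.562 × 0.75 × 65 = 114.3 → r_n = 114.3 kips.
Interior bolts: l_c = 3.125 − 1.125 = 2 in → 1.5 × 2 × 0.75 × 65 = 146.2 → r_n = 146.2 kips.
R_n = 1 × 114.3 + 1 × 146.2 = 260.5 kips.
Design strength φR_n = 0.75 × 260.5 = 195 kips.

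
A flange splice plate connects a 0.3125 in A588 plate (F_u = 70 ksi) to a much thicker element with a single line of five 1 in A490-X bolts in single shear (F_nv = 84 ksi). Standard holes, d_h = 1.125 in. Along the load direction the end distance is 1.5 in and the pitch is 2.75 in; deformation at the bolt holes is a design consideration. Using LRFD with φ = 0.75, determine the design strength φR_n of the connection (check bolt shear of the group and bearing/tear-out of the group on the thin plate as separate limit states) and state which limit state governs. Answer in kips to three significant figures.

Bolt shear: A_b = π·1²/4 = 0.7854 in²; R_n = 84 × 0.7854 × 5 × 1 = 329.9 kips → 0.75 × 329.9 = 247 kips.
Bearing (1.2 l_c t F_u ≤ 2.4 d t F_u): upper limit = 2.4·1·0.3125·70 = 52.5 kips.
  Edge l_c = 1.5 − 1.125/2 = 0.9375 → r_n = 24.61 kips; interior l_c = 2.75 − 1.125 = 1.625 → r_n = 42.66 kips.
  R_n,bearing = 1·24.61 + 4·42.66 = 195.2 kips → 0.75 × 195.2 = 146 kips.
Bearing governs: 146 kips.

146 kips (bearing governs)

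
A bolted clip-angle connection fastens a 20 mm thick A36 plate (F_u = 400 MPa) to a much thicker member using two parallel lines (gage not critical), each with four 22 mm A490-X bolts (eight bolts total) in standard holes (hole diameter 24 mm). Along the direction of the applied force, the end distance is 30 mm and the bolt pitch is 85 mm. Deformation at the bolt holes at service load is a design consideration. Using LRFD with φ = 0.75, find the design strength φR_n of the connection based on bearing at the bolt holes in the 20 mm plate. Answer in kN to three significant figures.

Per bolt r_n = 1.2 l_c t F_u ≤ 2.4 d t F_u; upper limit = 2.4 × 22 × 20 × 400 / 1000 = 422.4 kN.
Edge bolt: l_c = 30 − 24/2 = 18 mm → 1.2 × 18 × 20 × 400 / 1000 = 172.8 → r_n = 172.8 kN.
Interior bolts: l_c = 85 − 24 = 61 mm → 1.2 × 61 × 20 × 400 / 1000 = 585.6 → r_n = 422.4 kN.
R_n = 2 × 172.8 + 6 × 422.4 = 2880 kN.
Design strength φR_n = 0.75 × 2880 = 2160 kN.

2160 kN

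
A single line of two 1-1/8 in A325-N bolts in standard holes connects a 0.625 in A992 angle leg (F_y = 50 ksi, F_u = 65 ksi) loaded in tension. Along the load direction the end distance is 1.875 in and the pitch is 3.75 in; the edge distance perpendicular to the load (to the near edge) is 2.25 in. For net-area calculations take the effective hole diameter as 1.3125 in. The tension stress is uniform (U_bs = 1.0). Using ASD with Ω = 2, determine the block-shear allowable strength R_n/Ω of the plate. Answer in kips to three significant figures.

Shear plane L_v = 1.875 + 1·3.75 = 5.625 in; A_gv = 5.625 × 0.625 = 3.516 in².
A_nv = (5.625 − 1.5·1.3125) × 0.625 = 2.285 in².
A_nt = (2.25 − 0.5·1.3125) × 0.625 = 0.9961 in².
0.6 F_u A_nv = 89.12 kips; 0.6 F_y A_gv = 105.5 kips → shear rupture governs the shear term.
R_n = 89.12 + 1.0 × 65 × 0.9961 = 153.9 kips.
Allowable strength R_n/Ω = 153.9 / 2 = 76.9 kips.

76.9 kips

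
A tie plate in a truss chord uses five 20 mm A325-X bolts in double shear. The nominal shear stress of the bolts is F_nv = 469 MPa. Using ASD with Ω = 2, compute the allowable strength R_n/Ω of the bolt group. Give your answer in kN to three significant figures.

A_b = π × 20² / 4 = 314.2 mm².
R_n = F_nv · A_b · n · n_s = 469 × 314.2 × 5 × 2 / 1000 = 1473 kN.
Allowable strength R_n/Ω = 1473 / 2 = 737 kN.

737 kN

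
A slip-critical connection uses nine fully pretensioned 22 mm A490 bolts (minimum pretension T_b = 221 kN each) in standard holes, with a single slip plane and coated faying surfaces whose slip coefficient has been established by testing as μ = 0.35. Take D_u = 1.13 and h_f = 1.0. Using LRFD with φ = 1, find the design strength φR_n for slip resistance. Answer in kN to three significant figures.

R_n = μ · D_u · h_f · T_b · n_s · n_b = 0.35 × 1.13 × 1.0 × 221 × 1 × 9 = 786.6 kN.
Design strength φR_n = 1 × 786.6 = 787 kN.

787 kN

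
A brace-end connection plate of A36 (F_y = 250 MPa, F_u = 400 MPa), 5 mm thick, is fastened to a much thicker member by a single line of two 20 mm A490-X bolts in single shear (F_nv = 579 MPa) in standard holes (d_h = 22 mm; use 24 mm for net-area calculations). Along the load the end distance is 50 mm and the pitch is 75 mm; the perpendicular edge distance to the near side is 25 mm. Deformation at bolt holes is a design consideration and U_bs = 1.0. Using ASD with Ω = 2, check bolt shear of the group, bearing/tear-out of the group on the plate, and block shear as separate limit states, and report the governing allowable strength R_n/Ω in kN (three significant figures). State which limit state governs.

Bolt shear: A_b = π·20²/4 = 314.2 mm²; R_n = 579 × 314.2 × 2 × 1 / 1000 = 363.8 kN → 363.8 / 2 = 182 kN.
Bearing: edge l_c = 39, r_n = 93.6 kN; interior l_c = 53, r_n = 96 kN; R_n = 93.6 + 1·96 = 189.6 kN → 94.8 kN.
Block shear: A_gv = 625, A_nv = 445, A_nt = 65 mm²; R_n = min(0.6F_uA_nv, 0.6F_yA_gv) + U_bs·F_u·A_nt = 119.8 kN → 59.9 kN.
Block shear governs: 59.9 kN.

59.9 kN (block shear governs)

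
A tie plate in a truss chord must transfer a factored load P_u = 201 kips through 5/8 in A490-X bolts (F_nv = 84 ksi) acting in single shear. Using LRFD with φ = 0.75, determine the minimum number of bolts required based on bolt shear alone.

A_b = π·0.625²/4 = 0.3068 in².
Per-bolt design strength φR_n = 0.75 × 84 × 0.3068 × 1 = 19.33 kips.
n ≥ 201 / 19.33 = 10.4 → use 11 bolts.

11 bolts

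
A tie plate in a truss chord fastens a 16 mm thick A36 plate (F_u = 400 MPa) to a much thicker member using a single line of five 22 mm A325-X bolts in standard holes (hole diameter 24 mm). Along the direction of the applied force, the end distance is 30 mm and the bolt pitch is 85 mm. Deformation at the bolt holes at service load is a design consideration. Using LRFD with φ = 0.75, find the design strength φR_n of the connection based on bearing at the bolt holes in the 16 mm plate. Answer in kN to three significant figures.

1120 kN

Per bolt r_n = 1.2 l_c t F_u ≤ 2.4 d t F_u; upper limit = 2.4 × 22 × 16 × 400 / 1000 = 337.9 kN.
Edge bolt: l_c = 30 − 24/2 = 18 mm → 1.2 × 18 × 16 × 400 / 1000 = 138.2 → r_n = 138.2 kN.
Interior bolts: l_c = 85 − 24 = 61 mm → 1.2 × 61 × 16 × 400 / 1000 = 468.5 → r_n = 337.9 kN.
R_n = 1 × 138.2 + 4 × 337.9 = 1490 kN.
Design strength φR_n = 0.75 × 1490 = 1120 kN.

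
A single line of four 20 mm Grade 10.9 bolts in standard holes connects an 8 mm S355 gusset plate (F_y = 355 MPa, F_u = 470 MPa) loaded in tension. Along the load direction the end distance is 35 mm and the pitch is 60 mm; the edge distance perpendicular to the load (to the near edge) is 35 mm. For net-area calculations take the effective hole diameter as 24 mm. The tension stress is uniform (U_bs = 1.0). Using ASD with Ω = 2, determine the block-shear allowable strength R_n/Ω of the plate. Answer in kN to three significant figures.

191 kN

Shear plane L_v = 35 + 3·60 = 215 mm; A_gv = 215 × 8 = 1720 mm².
A_nv = (215 − 3.5·24) × 8 = 1048 mm².
A_nt = (35 − 0.5·24) × 8 = 184 mm².
0.6 F_u A_nv = 295.5 kN; 0.6 F_y A_gv = 366.4 kN → shear rupture governs the shear term.
R_n = 295.5 + 1.0 × 470 × 184 / 1000 = 382 kN.
Allowable strength R_n/Ω = 382 / 2 = 191 kN.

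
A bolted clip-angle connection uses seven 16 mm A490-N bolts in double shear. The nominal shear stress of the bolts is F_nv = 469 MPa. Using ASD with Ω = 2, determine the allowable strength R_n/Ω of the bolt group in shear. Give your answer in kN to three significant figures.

A_b = π × 16² / 4 = 201.1 mm².
R_n = F_nv · A_b · n · n_s = 469 × 201.1 × 7 × 2 / 1000 = 1320 kN.
Allowable strength R_n/Ω = 1320 / 2 = 660 kN.

660 kN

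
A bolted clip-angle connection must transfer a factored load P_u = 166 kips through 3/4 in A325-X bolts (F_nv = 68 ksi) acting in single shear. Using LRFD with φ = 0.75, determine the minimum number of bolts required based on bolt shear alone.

A_b = π·0.75²/4 = 0.4418 in².
Per-bolt design strength φR_n = 0.75 × 68 × 0.4418 × 1 = 22.53 kips.
n ≥ 166 / 22.53 = 7.368 → use 8 bolts.

8 bolts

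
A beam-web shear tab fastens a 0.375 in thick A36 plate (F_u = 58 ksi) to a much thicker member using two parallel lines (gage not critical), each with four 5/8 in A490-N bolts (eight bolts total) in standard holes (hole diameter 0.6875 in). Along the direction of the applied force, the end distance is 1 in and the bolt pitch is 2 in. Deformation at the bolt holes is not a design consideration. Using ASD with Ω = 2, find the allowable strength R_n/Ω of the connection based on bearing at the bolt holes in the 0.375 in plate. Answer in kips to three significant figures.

Per bolt r_n = 1.5 l_c t F_u ≤ 3.0 d t F_u; upper limit = 3.0 × 0.625 × 0.375 × 58 = 40.78 kips.
Edge bolt: l_c = 1 − 0.6875/2 = 0.6562 in → 1.5 × 0.6562 × 0.375 × 58 = 21.41 → r_n = 21.41 kips.
Interior bolts: l_c = 2 − 0.6875 = 1.312 in → 1.5 × 1.312 × 0.375 × 58 = 42.82 → r_n = 40.78 kips.
R_n = 2 × 21.41 + 6 × 40.78 = 287.5 kips.
Allowable strength R_n/Ω = 287.5 / 2 = 144 kips.

144 kips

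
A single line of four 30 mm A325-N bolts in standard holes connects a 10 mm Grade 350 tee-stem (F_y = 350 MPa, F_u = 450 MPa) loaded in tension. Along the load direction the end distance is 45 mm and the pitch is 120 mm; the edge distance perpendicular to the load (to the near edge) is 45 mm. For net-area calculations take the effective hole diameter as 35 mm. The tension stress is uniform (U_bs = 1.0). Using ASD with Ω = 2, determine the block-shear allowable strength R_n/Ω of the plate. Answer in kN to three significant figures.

Shear plane L_v = 45 + 3·120 = 405 mm; A_gv = 405 × 10 = 4050 mm².
A_nv = (405 − 3.5·35) × 10 = 2825 mm².
A_nt = (45 − 0.5·35) × 10 = 275 mm².
0.6 F_u A_nv = 762.8 kN; 0.6 F_y A_gv = 850.5 kN → shear rupture governs the shear term.
R_n = 762.8 + 1.0 × 450 × 275 / 1000 = 886.5 kN.
Allowable strength R_n/Ω = 886.5 / 2 = 443 kN.

443 kN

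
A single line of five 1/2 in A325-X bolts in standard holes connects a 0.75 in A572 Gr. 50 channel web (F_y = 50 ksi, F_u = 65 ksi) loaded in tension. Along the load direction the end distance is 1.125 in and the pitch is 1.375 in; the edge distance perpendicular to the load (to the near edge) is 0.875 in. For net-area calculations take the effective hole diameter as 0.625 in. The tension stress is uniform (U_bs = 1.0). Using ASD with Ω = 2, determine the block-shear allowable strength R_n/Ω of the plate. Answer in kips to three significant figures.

Shear plane L_v = 1.125 + 4·1.375 = 6.625 in; A_gv = 6.625 × 0.75 = 4.969 in².
A_nv = (6.625 − 4.5·0.625) × 0.75 = 2.859 in².
A_nt = (0.875 − 0.5·0.625) × 0.75 = 0.4219 in².
0.6 F_u A_nv = 111.5 kips; 0.6 F_y A_gv = 149.1 kips → shear rupture governs the shear term.
R_n = 111.5 + 1.0 × 65 × 0.4219 = 138.9 kips.
Allowable strength R_n/Ω = 138.9 / 2 = 69.5 kips.

69.5 kips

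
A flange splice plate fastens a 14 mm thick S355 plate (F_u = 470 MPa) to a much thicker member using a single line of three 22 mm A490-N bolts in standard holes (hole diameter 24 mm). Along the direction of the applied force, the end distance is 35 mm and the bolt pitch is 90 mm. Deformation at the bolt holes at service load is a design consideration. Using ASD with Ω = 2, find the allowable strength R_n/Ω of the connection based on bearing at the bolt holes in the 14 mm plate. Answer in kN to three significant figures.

438 kN

Per bolt r_n = 1.2 l_c t F_u ≤ 2.4 d t F_u; upper limit = 2.4 × 22 × 14 × 470 / 1000 = 347.4 kN.
Edge bolt: l_c = 35 − 24/2 = 23 mm → 1.2 × 23 × 14 × 470 / 1000 = 181.6 → r_n = 181.6 kN.
Interior bolts: l_c = 90 − 24 = 66 mm → 1.2 × 66 × 14 × 470 / 1000 = 521.1 → r_n = 347.4 kN.
R_n = 1 × 181.6 + 2 × 347.4 = 876.5 kN.
Allowable strength R_n/Ω = 876.5 / 2 = 438 kN.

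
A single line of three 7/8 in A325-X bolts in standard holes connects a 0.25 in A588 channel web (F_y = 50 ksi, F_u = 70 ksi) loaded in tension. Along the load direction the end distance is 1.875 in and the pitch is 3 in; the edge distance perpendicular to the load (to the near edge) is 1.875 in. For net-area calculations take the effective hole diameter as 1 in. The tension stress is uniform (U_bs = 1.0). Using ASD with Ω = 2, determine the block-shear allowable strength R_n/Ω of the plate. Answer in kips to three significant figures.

Shear plane L_v = 1.875 + 2·3 = 7.875 in; A_gv = 7.875 × 0.25 = 1.969 in².
A_nv = (7.875 − 2.5·1) × 0.25 = 1.344 in².
A_nt = (1.875 − 0.5·1) × 0.25 = 0.3438 in².
0.6 F_u A_nv = 56.44 kips; 0.6 F_y A_gv = 59.06 kips → shear rupture governs the shear term.
R_n = 56.44 + 1.0 × 70 × 0.3438 = 80.5 kips.
Allowable strength R_n/Ω = 80.5 / 2 = 40.2 kips.

40.2 kips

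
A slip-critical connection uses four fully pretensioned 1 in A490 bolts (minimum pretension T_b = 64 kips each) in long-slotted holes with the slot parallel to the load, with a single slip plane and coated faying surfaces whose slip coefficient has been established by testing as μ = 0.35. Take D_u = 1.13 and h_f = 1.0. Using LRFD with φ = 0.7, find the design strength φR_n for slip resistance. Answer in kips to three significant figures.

70.9 kips

R_n = μ · D_u · h_f · T_b · n_s · n_b = 0.35 × 1.13 × 1.0 × 64 × 1 × 4 = 101.2 kips.
Design strength φR_n = 0.7 × 101.2 = 70.9 kips.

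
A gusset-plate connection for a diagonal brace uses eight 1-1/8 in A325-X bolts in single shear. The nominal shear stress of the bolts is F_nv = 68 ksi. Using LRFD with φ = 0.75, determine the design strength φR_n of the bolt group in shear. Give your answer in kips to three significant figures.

A_b = π × 1.125² / 4 = 0.994 in².
R_n = F_nv · A_b · n · n_s = 68 × 0.994 × 8 × 1 = 540.7 kips.
Design strength φR_n = 0.75 × 540.7 = 406 kips.

406 kips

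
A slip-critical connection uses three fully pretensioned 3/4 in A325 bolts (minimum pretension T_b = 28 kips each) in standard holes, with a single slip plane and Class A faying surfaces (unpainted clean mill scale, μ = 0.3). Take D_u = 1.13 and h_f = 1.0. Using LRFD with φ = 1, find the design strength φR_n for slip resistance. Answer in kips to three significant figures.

28.5 kips

R_n = μ · D_u · h_f · T_b · n_s · n_b = 0.3 × 1.13 × 1.0 × 28 × 1 × 3 = 28.48 kips.
Design strength φR_n = 1 × 28.48 = 28.5 kips.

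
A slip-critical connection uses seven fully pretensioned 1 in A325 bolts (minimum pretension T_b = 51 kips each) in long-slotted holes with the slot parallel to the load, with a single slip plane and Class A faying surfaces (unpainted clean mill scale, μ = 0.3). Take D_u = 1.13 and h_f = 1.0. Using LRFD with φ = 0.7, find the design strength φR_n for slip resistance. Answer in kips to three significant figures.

84.7 kips

R_n = μ · D_u · h_f · T_b · n_s · n_b = 0.3 × 1.13 × 1.0 × 51 × 1 × 7 = 121 kips.
Design strength φR_n = 0.7 × 121 = 84.7 kips.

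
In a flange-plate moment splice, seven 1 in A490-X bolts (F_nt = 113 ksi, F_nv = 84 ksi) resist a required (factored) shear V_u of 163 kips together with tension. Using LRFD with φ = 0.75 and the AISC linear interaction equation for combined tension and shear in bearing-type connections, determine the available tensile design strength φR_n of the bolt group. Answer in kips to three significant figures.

A_b = π·1²/4 = 0.7854 in²; f_rv = 163 / (7 × 0.7854) = 29.65 ksi.
F'_nt = 1.3 F_nt − (F_nt / φF_nv) f_rv = 1.3·113 − (113/(0.75·84))·29.65 = 93.72 ksi, capped at F_nt → F'_nt = 93.72 ksi.
R_n = F'_nt · A_b · n = 93.72 × 0.7854 × 7 = 515.3 kips.
Design strength φR_n = 0.75 × 515.3 = 386 kips.

386 kips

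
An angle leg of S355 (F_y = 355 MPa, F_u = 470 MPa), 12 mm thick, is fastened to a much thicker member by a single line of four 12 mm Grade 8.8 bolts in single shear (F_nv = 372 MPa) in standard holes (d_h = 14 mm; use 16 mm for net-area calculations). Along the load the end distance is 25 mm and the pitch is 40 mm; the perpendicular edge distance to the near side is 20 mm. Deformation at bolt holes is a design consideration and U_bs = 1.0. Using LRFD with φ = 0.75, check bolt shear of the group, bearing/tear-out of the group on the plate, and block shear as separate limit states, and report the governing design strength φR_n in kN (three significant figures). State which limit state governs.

Bolt shear: A_b = π·12²/4 = 113.1 mm²; R_n = 372 × 113.1 × 4 × 1 / 1000 = 168.3 kN → 0.75 × 168.3 = 126 kN.
Bearing: edge l_c = 18, r_n = 121.8 kN; interior l_c = 26, r_n = 162.4 kN; R_n = 121.8 + 3·162.4 = 609.1 kN → 457 kN.
Block shear: A_gv = 1740, A_nv = 1068, A_nt = 144 mm²; R_n = min(0.6F_uA_nv, 0.6F_yA_gv) + U_bs·F_u·A_nt = 368.9 kN → 277 kN.
Bolt shear governs: 126 kN.

126 kN (bolt shear governs)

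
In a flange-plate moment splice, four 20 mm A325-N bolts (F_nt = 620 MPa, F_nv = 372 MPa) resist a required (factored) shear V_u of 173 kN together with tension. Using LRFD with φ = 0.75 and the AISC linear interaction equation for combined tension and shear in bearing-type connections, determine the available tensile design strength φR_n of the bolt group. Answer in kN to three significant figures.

A_b = π·20²/4 = 314.2 mm²; f_rv = 173 × 1000 / (4 × 314.2) = 137.7 MPa.
F'_nt = 1.3 F_nt − (F_nt / φF_nv) f_rv = 1.3·620 − (620/(0.75·372))·137.7 = 500.1 MPa, capped at F_nt → F'_nt = 500.1 MPa.
R_n = F'_nt · A_b · n = 500.1 × 314.2 × 4 / 1000 = 628.4 kN.
Design strength φR_n = 0.75 × 628.4 = 471 kN.

471 kN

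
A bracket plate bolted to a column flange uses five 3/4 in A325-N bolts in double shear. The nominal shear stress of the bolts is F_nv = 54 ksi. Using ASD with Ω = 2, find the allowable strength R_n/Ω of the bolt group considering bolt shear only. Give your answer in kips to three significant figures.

119 kips

A_b = π × 0.75² / 4 = 0.4418 in².
R_n = F_nv · A_b · n · n_s = 54 × 0.4418 × 5 × 2 = 238.6 kips.
Allowable strength R_n/Ω = 238.6 / 2 = 119 kips.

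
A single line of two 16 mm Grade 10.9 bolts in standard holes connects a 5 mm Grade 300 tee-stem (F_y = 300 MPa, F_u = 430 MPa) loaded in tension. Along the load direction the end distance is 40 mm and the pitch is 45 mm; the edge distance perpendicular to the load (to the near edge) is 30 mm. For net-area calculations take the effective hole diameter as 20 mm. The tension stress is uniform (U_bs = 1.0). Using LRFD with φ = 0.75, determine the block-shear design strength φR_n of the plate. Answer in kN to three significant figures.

Shear plane L_v = 40 + 1·45 = 85 mm; A_gv = 85 × 5 = 425 mm².
A_nv = (85 − 1.5·20) × 5 = 275 mm².
A_nt = (30 − 0.5·20) × 5 = 100 mm².
0.6 F_u A_nv = 70.95 kN; 0.6 F_y A_gv = 76.5 kN → shear rupture governs the shear term.
R_n = 70.95 + 1.0 × 430 × 100 / 1000 = 114 kN.
Design strength φR_n = 0.75 × 114 = 85.5 kN.

85.5 kN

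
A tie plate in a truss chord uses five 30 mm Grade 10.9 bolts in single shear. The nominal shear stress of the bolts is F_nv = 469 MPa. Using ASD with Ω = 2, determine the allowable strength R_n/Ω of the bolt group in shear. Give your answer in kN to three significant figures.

A_b = π × 30² / 4 = 706.9 mm².
R_n = F_nv · A_b · n · n_s = 469 × 706.9 × 5 × 1 / 1000 = 1658 kN.
Allowable strength R_n/Ω = 1658 / 2 = 829 kN.

829 kN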